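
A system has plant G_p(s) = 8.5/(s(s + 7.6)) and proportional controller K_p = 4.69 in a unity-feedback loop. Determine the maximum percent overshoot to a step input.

9.37%

From 1 + K_pG_p(s) = 0: s² + 7.6s + 39.87 = 0 ⇒ ω_n = 6.314, ζ = 0.6018.
%OS = 100·exp(−πζ/√(1−ζ²)) = 100·exp(−π·0.6018/√0.6378) = 9.37%.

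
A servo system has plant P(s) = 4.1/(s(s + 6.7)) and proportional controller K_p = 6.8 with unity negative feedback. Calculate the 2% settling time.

T_s ≈ 1.19 s

From 1 + K_pP(s) = 0: s² + 6.7s + 27.88 = 0 ⇒ ω_n = 5.28, ζ = 0.6345.
2% settling time T_s ≈ 4/(ζω_n) = 4/3.35 = 1.19 s.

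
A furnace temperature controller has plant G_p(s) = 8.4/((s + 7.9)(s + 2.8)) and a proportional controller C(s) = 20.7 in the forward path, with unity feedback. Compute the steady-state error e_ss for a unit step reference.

The loop is type 0. Static position error constant K_pos = C(0)·G_p(0) = 20.7·0.3797 = 7.861.
Steady-state error to a unit step: e_ss = 1/(1+K_pos) = 1/8.861 = 0.113.

0.113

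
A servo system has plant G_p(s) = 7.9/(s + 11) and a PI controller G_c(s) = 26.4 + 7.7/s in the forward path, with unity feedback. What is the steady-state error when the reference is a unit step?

The open loop G_c(s)G_p(s) has a pole at the origin (type 1), so the static position error constant is infinite and e_ss = 1/(1+∞) = 0.

0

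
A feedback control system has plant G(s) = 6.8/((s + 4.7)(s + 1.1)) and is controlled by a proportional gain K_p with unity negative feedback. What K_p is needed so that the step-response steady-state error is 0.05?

Steady-state error for a unit step on this type-0 loop is 1/(1 + K_p·G(0)).
G(0) = 1.315. Require 1/(1 + K_p·1.315) = 0.05, so 1 + 1.315·K_p = 20.
K_p = (20 − 1)/1.315 = 14.4.

K_p = 14.4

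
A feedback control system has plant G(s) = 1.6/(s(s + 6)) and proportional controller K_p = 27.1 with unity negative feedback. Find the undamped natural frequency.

ω_n = 6.58 rad/s

With unity feedback the closed-loop characteristic equation is s² + 6s + 27.1·1.6 = s² + 6s + 43.36 = 0.
So ω_n² = 43.36 ⇒ ω_n = 6.585 rad/s, and ζ = 6/(2ω_n) = 0.456.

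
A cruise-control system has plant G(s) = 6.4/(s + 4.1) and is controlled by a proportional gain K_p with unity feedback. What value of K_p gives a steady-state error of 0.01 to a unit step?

For a type-0 loop with proportional control, e_ss = 1/(1 + K_p·G(0)).
G(0) = 1.561. Require 1/(1 + K_p·1.561) = 0.01, so 1 + 1.561·K_p = 100.
K_p = (100 − 1)/1.561 = 63.4.

K_p = 63.4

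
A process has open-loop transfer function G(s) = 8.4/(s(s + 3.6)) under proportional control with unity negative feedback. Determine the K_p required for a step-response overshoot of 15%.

From %OS = 100·exp(−πζ/√(1−ζ²)) = 15%, ζ = −ln(0.15)/√(π²+ln²(0.15)) = 0.5169.
Characteristic equation s² + 3.6s + 8.4K_p = 0 gives ζ = 3.6/(2√(8.4K_p)).
Setting ζ = 0.5169: √(8.4K_p) = 3.6/(2·0.5169) = 3.482, so K_p = 12.12/8.4 = 1.44.

K_p = 1.44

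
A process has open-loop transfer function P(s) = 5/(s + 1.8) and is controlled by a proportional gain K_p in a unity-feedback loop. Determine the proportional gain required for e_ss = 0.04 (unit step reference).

K_p = 8.64

For a type-0 loop with proportional control, e_ss = 1/(1 + K_p·P(0)).
P(0) = 2.778. Require 1/(1 + K_p·2.778) = 0.04, so 1 + 2.778·K_p = 25.
K_p = (25 − 1)/2.778 = 8.64.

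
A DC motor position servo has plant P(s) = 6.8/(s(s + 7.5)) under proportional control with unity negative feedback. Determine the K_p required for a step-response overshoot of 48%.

K_p = 40

From %OS = 100·exp(−πζ/√(1−ζ²)) = 48%, ζ = −ln(0.48)/√(π²+ln²(0.48)) = 0.2275.
Characteristic equation s² + 7.5s + 6.8K_p = 0 gives ζ = 7.5/(2√(6.8K_p)).
Setting ζ = 0.2275: √(6.8K_p) = 7.5/(2·0.2275) = 16.48, so K_p = 271.7/6.8 = 40.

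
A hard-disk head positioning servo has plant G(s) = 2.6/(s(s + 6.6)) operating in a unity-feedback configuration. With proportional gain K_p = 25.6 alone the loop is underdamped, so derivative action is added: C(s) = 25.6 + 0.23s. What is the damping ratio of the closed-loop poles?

ζ = 0.441

Forward path: (25.6 + 0.23s)·2.6/(s(s+6.6)). The closed-loop characteristic equation is s² + (6.6 + 2.6·0.23)s + 2.6·25.6 = 0.
That is s² + 7.198s + 66.56 = 0, so ω_n = 8.158 rad/s and ζ = 7.198/(2·8.158) = 0.4411.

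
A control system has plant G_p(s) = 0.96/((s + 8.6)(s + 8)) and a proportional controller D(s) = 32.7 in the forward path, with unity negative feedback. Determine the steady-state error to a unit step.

The loop is type 0. Static position error constant K_pos = D(0)·G_p(0) = 32.7·0.01395 = 0.4563.
Steady-state error to a unit step: e_ss = 1/(1+K_pos) = 1/1.456 = 0.687.

0.687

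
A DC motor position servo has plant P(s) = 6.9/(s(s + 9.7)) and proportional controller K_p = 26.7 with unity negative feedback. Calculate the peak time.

T_p = 0.248 s

The closed-loop denominator s² + 9.7s + 184.2 gives ω_n = √184.2 = 13.57 and ζ = 9.7/(2ω_n) = 0.3573.
Damped frequency ω_d = ω_n√(1−ζ²) = 12.68 rad/s, so peak time T_p = π/ω_d = 0.248 s.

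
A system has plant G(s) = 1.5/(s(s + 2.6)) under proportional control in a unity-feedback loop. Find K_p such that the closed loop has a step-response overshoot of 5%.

K_p = 2.37

From %OS = 100·exp(−πζ/√(1−ζ²)) = 5%, ζ = −ln(0.05)/√(π²+ln²(0.05)) = 0.6901.
Characteristic equation s² + 2.6s + 1.5K_p = 0 gives ζ = 2.6/(2√(1.5K_p)).
Setting ζ = 0.6901: √(1.5K_p) = 2.6/(2·0.6901) = 1.884, so K_p = 3.549/1.5 = 2.37.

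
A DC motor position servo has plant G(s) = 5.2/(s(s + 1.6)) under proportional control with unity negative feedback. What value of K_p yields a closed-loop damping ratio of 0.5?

K_p = 0.492

Closed-loop characteristic equation: s² + 1.6s + K_p·5.2 = 0.
So ω_n = √(5.2K_p) and 2ζω_n = 1.6, giving ζ = 1.6/(2√(5.2K_p)).
Setting ζ = 0.5: √(5.2K_p) = 1.6/(2·0.5) = 1.6, so K_p = 2.56/5.2 = 0.492.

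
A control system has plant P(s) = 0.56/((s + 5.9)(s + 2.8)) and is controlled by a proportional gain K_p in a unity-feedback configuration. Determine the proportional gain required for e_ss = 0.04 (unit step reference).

K_p = 708

For a type-0 loop with proportional control, e_ss = 1/(1 + K_p·P(0)).
P(0) = 0.0339. Require 1/(1 + K_p·0.0339) = 0.04, so 1 + 0.0339·K_p = 25.
K_p = (25 − 1)/0.0339 = 708.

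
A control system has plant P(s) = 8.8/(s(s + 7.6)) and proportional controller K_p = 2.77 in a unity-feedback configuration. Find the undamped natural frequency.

ω_n = 4.94 rad/s

The closed-loop denominator is s(s+7.6) + 2.77·8.8 = s² + 7.6s + 24.38.
Matching s² + 2ζω_n s + ω_n²: ω_n = √24.38 = 4.937 rad/s and 2ζω_n = 7.6, so ζ = 7.6/(2·4.937) = 0.77.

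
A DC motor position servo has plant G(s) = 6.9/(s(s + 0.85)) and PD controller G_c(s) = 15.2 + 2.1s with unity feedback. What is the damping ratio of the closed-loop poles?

Forward path: (15.2 + 2.1s)·6.9/(s(s+0.85)). The closed-loop characteristic equation is s² + (0.85 + 6.9·2.1)s + 6.9·15.2 = 0.
That is s² + 15.34s + 104.9 = 0, so ω_n = 10.24 rad/s and ζ = 15.34/(2·10.24) = 0.7489.

ζ = 0.749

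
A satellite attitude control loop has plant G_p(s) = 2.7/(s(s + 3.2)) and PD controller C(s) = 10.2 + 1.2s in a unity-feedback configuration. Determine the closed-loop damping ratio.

Forward path: (10.2 + 1.2s)·2.7/(s(s+3.2)). The closed-loop characteristic equation is s² + (3.2 + 2.7·1.2)s + 2.7·10.2 = 0.
That is s² + 6.44s + 27.54 = 0, so ω_n = 5.248 rad/s and ζ = 6.44/(2·5.248) = 0.6136.

ζ = 0.614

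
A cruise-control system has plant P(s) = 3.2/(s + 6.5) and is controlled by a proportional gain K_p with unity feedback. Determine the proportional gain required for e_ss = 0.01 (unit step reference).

For a type-0 loop with proportional control, e_ss = 1/(1 + K_p·P(0)).
P(0) = 0.4923. Require 1/(1 + K_p·0.4923) = 0.01, so 1 + 0.4923·K_p = 100.
K_p = (100 − 1)/0.4923 = 201.

K_p = 201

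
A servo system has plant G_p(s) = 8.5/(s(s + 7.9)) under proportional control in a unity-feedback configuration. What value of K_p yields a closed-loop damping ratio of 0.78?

Closed-loop characteristic equation: s² + 7.9s + K_p·8.5 = 0.
So ω_n = √(8.5K_p) and 2ζω_n = 7.9, giving ζ = 7.9/(2√(8.5K_p)).
Setting ζ = 0.78: √(8.5K_p) = 7.9/(2·0.78) = 5.064, so K_p = 25.65/8.5 = 3.02.

K_p = 3.02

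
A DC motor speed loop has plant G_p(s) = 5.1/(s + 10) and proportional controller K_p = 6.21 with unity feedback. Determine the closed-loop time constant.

τ = 0.024 s

Closed-loop transfer function: T(s) = K_p·G_p(s)/(1 + K_p·G_p(s)) = 31.67/(s + 10 + 31.67) = 31.67/(s + 41.67).
Time constant τ = 1/41.67 = 0.024 s.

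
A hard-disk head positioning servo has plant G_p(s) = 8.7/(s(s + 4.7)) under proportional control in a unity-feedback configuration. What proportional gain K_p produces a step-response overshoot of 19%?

K_p = 2.91

From %OS = 100·exp(−πζ/√(1−ζ²)) = 19%, ζ = −ln(0.19)/√(π²+ln²(0.19)) = 0.4673.
Characteristic equation s² + 4.7s + 8.7K_p = 0 gives ζ = 4.7/(2√(8.7K_p)).
Setting ζ = 0.4673: √(8.7K_p) = 4.7/(2·0.4673) = 5.028, so K_p = 25.28/8.7 = 2.91.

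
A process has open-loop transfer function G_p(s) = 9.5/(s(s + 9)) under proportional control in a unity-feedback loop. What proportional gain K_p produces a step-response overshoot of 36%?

K_p = 22.3

From %OS = 100·exp(−πζ/√(1−ζ²)) = 36%, ζ = −ln(0.36)/√(π²+ln²(0.36)) = 0.3093.
Characteristic equation s² + 9s + 9.5K_p = 0 gives ζ = 9/(2√(9.5K_p)).
Setting ζ = 0.3093: √(9.5K_p) = 9/(2·0.3093) = 14.55, so K_p = 211.7/9.5 = 22.3.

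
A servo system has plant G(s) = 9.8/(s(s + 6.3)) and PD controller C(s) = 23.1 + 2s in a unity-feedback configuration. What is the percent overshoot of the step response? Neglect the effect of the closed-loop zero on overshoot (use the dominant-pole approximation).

0.494%

Forward path: (23.1 + 2s)·9.8/(s(s+6.3)). The closed-loop characteristic equation is s² + (6.3 + 9.8·2)s + 9.8·23.1 = 0.
That is s² + 25.9s + 226.4 = 0, so ω_n = 15.05 rad/s and ζ = 25.9/(2·15.05) = 0.8607.
%OS = 100·exp(−πζ/√(1−ζ²)) = 0.494%.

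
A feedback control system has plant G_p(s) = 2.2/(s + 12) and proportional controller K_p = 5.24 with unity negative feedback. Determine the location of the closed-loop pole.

Closed-loop transfer function: T(s) = K_p·G_p(s)/(1 + K_p·G_p(s)) = 11.53/(s + 12 + 11.53) = 11.53/(s + 23.53).
The closed-loop pole is at s = −23.53.

s = -23.53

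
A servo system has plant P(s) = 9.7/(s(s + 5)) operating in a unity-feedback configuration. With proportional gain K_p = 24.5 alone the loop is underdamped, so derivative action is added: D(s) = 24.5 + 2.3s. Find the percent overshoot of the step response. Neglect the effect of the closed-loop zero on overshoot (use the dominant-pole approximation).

0.249%

Forward path: (24.5 + 2.3s)·9.7/(s(s+5)). The closed-loop characteristic equation is s² + (5 + 9.7·2.3)s + 9.7·24.5 = 0.
That is s² + 27.31s + 237.6 = 0, so ω_n = 15.42 rad/s and ζ = 27.31/(2·15.42) = 0.8858.
%OS = 100·exp(−πζ/√(1−ζ²)) = 0.249%.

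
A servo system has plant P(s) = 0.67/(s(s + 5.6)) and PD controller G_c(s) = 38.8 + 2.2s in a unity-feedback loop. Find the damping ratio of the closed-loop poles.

ζ = 0.694

Forward path: (38.8 + 2.2s)·0.67/(s(s+5.6)). The closed-loop characteristic equation is s² + (5.6 + 0.67·2.2)s + 0.67·38.8 = 0.
That is s² + 7.074s + 26 = 0, so ω_n = 5.099 rad/s and ζ = 7.074/(2·5.099) = 0.6937.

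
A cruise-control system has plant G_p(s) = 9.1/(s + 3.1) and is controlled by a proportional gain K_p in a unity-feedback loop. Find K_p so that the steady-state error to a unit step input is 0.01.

For a type-0 loop with proportional control, e_ss = 1/(1 + K_p·G_p(0)).
G_p(0) = 2.935. Require 1/(1 + K_p·2.935) = 0.01, so 1 + 2.935·K_p = 100.
K_p = (100 − 1)/2.935 = 33.7.

K_p = 33.7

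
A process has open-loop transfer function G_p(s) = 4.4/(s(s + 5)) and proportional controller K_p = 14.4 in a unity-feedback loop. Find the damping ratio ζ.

ζ = 0.314

With unity feedback the closed-loop characteristic equation is s² + 5s + 14.4·4.4 = s² + 5s + 63.36 = 0.
Matching s² + 2ζω_n s + ω_n²: ω_n = √63.36 = 7.96 rad/s and 2ζω_n = 5, so ζ = 5/(2·7.96) = 0.314.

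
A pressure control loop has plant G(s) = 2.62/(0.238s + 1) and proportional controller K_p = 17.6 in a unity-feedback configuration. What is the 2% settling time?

T_s ≈ 0.0202 s

Closed loop: T(s) = K_p·G/(1+K_p·G) = 46.11/(0.238s + 1 + 46.11), with pole at s = −(1 + 46.11)/0.238 = −197.9.
τ = 1/197.9 = 0.005052 s, so 2% settling time ≈ 4τ = 0.0202 s.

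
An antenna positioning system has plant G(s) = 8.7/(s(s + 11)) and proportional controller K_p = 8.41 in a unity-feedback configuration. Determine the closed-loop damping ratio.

1 + K_p·G(s) = 0 gives s² + 11s + 73.17 = 0.
Matching s² + 2ζω_n s + ω_n²: ω_n = √73.17 = 8.554 rad/s and 2ζω_n = 11, so ζ = 11/(2·8.554) = 0.643.

ζ = 0.643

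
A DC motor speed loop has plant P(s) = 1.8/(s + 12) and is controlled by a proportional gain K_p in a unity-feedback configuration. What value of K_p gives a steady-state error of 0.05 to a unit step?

K_p = 127

The loop is type 0, so e_ss(step) = 1/(1 + K_pos) with K_pos = K_p·P(0).
P(0) = 0.15. Require 1/(1 + K_p·0.15) = 0.05, so 1 + 0.15·K_p = 20.
K_p = (20 − 1)/0.15 = 127.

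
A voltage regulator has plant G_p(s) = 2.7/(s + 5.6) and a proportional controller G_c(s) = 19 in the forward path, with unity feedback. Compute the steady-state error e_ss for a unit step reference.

0.0984

The loop is type 0. Static position error constant K_pos = G_c(0)·G_p(0) = 19·0.4821 = 9.161.
Steady-state error to a unit step: e_ss = 1/(1+K_pos) = 1/10.16 = 0.0984.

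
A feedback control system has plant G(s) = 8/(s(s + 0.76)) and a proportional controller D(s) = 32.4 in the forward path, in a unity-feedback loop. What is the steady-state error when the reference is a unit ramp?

0.00293

The loop has one pole at the origin (type 1). Velocity error constant K_v = lim_{s→0} s·D(s)G(s) = 32.4·8/0.76 = 341.1.
Steady-state error to a unit ramp: e_ss = 1/K_v = 0.00293.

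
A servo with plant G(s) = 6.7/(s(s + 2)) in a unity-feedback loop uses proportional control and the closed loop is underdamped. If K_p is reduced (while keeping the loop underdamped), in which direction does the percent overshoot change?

ζ = 2/(2√(6.7K_p)) rises as K_p falls; higher damping means less overshoot.

decrease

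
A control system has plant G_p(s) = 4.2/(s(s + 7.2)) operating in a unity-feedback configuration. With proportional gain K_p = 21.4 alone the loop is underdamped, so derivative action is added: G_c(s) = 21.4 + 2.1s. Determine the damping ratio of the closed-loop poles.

ζ = 0.845

Forward path: (21.4 + 2.1s)·4.2/(s(s+7.2)). The closed-loop characteristic equation is s² + (7.2 + 4.2·2.1)s + 4.2·21.4 = 0.
That is s² + 16.02s + 89.88 = 0, so ω_n = 9.481 rad/s and ζ = 16.02/(2·9.481) = 0.8449.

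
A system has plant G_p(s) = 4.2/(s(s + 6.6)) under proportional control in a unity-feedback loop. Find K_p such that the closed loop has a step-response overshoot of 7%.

From %OS = 100·exp(−πζ/√(1−ζ²)) = 7%, ζ = −ln(0.07)/√(π²+ln²(0.07)) = 0.6461.
Characteristic equation s² + 6.6s + 4.2K_p = 0 gives ζ = 6.6/(2√(4.2K_p)).
Setting ζ = 0.6461: √(4.2K_p) = 6.6/(2·0.6461) = 5.108, so K_p = 26.09/4.2 = 6.21.

K_p = 6.21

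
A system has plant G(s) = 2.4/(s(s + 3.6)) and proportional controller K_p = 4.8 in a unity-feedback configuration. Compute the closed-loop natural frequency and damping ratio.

ω_n = 3.39 rad/s, ζ = 0.53

The closed-loop denominator is s(s+3.6) + 4.8·2.4 = s² + 3.6s + 11.52.
Matching s² + 2ζω_n s + ω_n²: ω_n = √11.52 = 3.394 rad/s and 2ζω_n = 3.6, so ζ = 3.6/(2·3.394) = 0.53.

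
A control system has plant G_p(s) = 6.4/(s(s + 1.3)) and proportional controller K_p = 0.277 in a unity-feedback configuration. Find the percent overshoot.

The closed-loop denominator s² + 1.3s + 1.773 gives ω_n = √1.773 = 1.331 and ζ = 1.3/(2ω_n) = 0.4882.
%OS = 100·exp(−πζ/√(1−ζ²)) = 100·exp(−π·0.4882/√0.7617) = 17.3%.

17.3%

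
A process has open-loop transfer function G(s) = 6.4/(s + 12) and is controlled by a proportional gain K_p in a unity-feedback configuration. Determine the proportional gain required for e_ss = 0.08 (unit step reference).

For a type-0 loop with proportional control, e_ss = 1/(1 + K_p·G(0)).
G(0) = 0.5333. Require 1/(1 + K_p·0.5333) = 0.08, so 1 + 0.5333·K_p = 12.5.
K_p = (12.5 − 1)/0.5333 = 21.6.

K_p = 21.6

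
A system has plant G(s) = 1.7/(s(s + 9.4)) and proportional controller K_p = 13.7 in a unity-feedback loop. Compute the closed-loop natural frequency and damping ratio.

1 + K_p·G(s) = 0 gives s² + 9.4s + 23.29 = 0.
So ω_n² = 23.29 ⇒ ω_n = 4.826 rad/s, and ζ = 9.4/(2ω_n) = 0.974.

ω_n = 4.83 rad/s, ζ = 0.974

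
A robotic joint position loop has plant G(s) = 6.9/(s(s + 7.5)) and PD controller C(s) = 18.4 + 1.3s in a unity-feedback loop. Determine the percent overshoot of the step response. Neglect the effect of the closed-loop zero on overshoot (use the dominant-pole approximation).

3.46%

Forward path: (18.4 + 1.3s)·6.9/(s(s+7.5)). The closed-loop characteristic equation is s² + (7.5 + 6.9·1.3)s + 6.9·18.4 = 0.
That is s² + 16.47s + 127 = 0, so ω_n = 11.27 rad/s and ζ = 16.47/(2·11.27) = 0.7309.
%OS = 100·exp(−πζ/√(1−ζ²)) = 3.46%.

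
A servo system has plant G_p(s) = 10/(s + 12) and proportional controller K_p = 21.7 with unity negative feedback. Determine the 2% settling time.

T_s ≈ 0.0175 s

Closed-loop transfer function: T(s) = K_p·G_p(s)/(1 + K_p·G_p(s)) = 217/(s + 12 + 217) = 217/(s + 229).
Time constant τ = 1/229 = 0.004367 s, so the 2% settling time is about 4τ = 0.0175 s.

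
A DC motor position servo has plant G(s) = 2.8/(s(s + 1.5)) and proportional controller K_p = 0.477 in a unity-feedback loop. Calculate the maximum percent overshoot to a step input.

From 1 + K_pG(s) = 0: s² + 1.5s + 1.336 = 0 ⇒ ω_n = 1.156, ζ = 0.649.
%OS = 100·exp(−πζ/√(1−ζ²)) = 100·exp(−π·0.649/√0.5788) = 6.86%.

6.86%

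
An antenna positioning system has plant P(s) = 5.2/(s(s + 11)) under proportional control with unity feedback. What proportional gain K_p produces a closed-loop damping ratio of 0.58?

Closed-loop characteristic equation: s² + 11s + K_p·5.2 = 0.
So ω_n = √(5.2K_p) and 2ζω_n = 11, giving ζ = 11/(2√(5.2K_p)).
Setting ζ = 0.58: √(5.2K_p) = 11/(2·0.58) = 9.483, so K_p = 89.92/5.2 = 17.3.

K_p = 17.3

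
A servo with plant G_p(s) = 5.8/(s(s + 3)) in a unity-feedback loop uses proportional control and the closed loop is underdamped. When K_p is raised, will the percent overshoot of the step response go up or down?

ζ = 3/(2√(5.8K_p)) decreases as K_p grows; lower damping means more overshoot.

increase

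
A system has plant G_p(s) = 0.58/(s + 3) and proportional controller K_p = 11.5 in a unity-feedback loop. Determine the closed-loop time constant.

τ = 0.103 s

Closed-loop transfer function: T(s) = K_p·G_p(s)/(1 + K_p·G_p(s)) = 6.67/(s + 3 + 6.67) = 6.67/(s + 9.67).
Time constant τ = 1/9.67 = 0.103 s.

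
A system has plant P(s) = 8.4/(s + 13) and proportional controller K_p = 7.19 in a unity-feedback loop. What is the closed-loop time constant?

Closed-loop transfer function: T(s) = K_p·P(s)/(1 + K_p·P(s)) = 60.4/(s + 13 + 60.4) = 60.4/(s + 73.4).
Time constant τ = 1/73.4 = 0.0136 s.

τ = 0.0136 s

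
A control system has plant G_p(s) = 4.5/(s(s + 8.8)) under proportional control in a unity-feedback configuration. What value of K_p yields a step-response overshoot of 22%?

From %OS = 100·exp(−πζ/√(1−ζ²)) = 22%, ζ = −ln(0.22)/√(π²+ln²(0.22)) = 0.4342.
Characteristic equation s² + 8.8s + 4.5K_p = 0 gives ζ = 8.8/(2√(4.5K_p)).
Setting ζ = 0.4342: √(4.5K_p) = 8.8/(2·0.4342) = 10.13, so K_p = 102.7/4.5 = 22.8.

K_p = 22.8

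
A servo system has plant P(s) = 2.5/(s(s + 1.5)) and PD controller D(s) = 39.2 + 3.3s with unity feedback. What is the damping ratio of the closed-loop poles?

ζ = 0.492

Forward path: (39.2 + 3.3s)·2.5/(s(s+1.5)). The closed-loop characteristic equation is s² + (1.5 + 2.5·3.3)s + 2.5·39.2 = 0.
That is s² + 9.75s + 98 = 0, so ω_n = 9.899 rad/s and ζ = 9.75/(2·9.899) = 0.4924.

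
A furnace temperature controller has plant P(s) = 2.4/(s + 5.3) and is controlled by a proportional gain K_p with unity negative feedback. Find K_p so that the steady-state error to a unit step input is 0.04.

For a type-0 loop with proportional control, e_ss = 1/(1 + K_p·P(0)).
P(0) = 0.4528. Require 1/(1 + K_p·0.4528) = 0.04, so 1 + 0.4528·K_p = 25.
K_p = (25 − 1)/0.4528 = 53.

K_p = 53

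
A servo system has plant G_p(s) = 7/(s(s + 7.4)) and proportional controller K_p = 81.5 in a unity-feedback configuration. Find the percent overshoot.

The closed-loop denominator s² + 7.4s + 570.5 gives ω_n = √570.5 = 23.89 and ζ = 7.4/(2ω_n) = 0.1549.
%OS = 100·exp(−πζ/√(1−ζ²)) = 100·exp(−π·0.1549/√0.976) = 61.1%.

61.1%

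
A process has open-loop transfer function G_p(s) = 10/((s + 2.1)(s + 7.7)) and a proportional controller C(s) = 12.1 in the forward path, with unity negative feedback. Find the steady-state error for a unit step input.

The loop is type 0. Static position error constant K_pos = C(0)·G_p(0) = 12.1·0.6184 = 7.483.
Steady-state error to a unit step: e_ss = 1/(1+K_pos) = 1/8.483 = 0.118.

0.118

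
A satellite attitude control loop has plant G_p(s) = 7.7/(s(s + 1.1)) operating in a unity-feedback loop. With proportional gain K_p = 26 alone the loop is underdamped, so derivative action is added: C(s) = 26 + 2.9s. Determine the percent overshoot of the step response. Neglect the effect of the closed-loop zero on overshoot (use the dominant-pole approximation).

Forward path: (26 + 2.9s)·7.7/(s(s+1.1)). The closed-loop characteristic equation is s² + (1.1 + 7.7·2.9)s + 7.7·26 = 0.
That is s² + 23.43s + 200.2 = 0, so ω_n = 14.15 rad/s and ζ = 23.43/(2·14.15) = 0.828.
%OS = 100·exp(−πζ/√(1−ζ²)) = 0.967%.

0.967%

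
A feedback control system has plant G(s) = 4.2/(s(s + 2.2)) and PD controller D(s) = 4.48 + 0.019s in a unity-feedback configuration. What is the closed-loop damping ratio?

ζ = 0.263

Forward path: (4.48 + 0.019s)·4.2/(s(s+2.2)). The closed-loop characteristic equation is s² + (2.2 + 4.2·0.019)s + 4.2·4.48 = 0.
That is s² + 2.28s + 18.82 = 0, so ω_n = 4.338 rad/s and ζ = 2.28/(2·4.338) = 0.2628.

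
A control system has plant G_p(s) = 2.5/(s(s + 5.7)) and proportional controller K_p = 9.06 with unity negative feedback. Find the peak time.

T_p = 0.824 s

From 1 + K_pG_p(s) = 0: s² + 5.7s + 22.65 = 0 ⇒ ω_n = 4.759, ζ = 0.5988.
Damped frequency ω_d = ω_n√(1−ζ²) = 3.811 rad/s, so peak time T_p = π/ω_d = 0.824 s.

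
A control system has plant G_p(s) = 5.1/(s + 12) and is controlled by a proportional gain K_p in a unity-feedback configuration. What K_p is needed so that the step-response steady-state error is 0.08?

K_p = 27.1

For a type-0 loop with proportional control, e_ss = 1/(1 + K_p·G_p(0)).
G_p(0) = 0.425. Require 1/(1 + K_p·0.425) = 0.08, so 1 + 0.425·K_p = 12.5.
K_p = (12.5 − 1)/0.425 = 27.1.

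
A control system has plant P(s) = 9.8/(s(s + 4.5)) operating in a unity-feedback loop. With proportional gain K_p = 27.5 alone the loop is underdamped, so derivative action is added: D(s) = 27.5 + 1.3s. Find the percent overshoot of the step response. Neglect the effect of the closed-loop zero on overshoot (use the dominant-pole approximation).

14.4%

Forward path: (27.5 + 1.3s)·9.8/(s(s+4.5)). The closed-loop characteristic equation is s² + (4.5 + 9.8·1.3)s + 9.8·27.5 = 0.
That is s² + 17.24s + 269.5 = 0, so ω_n = 16.42 rad/s and ζ = 17.24/(2·16.42) = 0.5251.
%OS = 100·exp(−πζ/√(1−ζ²)) = 14.4%.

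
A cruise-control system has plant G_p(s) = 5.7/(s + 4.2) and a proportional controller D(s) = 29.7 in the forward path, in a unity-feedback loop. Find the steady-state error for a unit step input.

The loop is type 0. Static position error constant K_pos = D(0)·G_p(0) = 29.7·1.357 = 40.31.
Steady-state error to a unit step: e_ss = 1/(1+K_pos) = 1/41.31 = 0.0242.

0.0242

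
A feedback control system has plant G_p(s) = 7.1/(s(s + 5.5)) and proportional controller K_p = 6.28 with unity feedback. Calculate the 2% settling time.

T_s ≈ 1.45 s

The closed-loop denominator s² + 5.5s + 44.59 gives ω_n = √44.59 = 6.677 and ζ = 5.5/(2ω_n) = 0.4118.
2% settling time T_s ≈ 4/(ζω_n) = 4/2.75 = 1.45 s.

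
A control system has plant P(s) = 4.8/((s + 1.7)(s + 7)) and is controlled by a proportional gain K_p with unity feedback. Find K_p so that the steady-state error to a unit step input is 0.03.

For a type-0 loop with proportional control, e_ss = 1/(1 + K_p·P(0)).
P(0) = 0.4034. Require 1/(1 + K_p·0.4034) = 0.03, so 1 + 0.4034·K_p = 33.33.
K_p = (33.33 − 1)/0.4034 = 80.2.

K_p = 80.2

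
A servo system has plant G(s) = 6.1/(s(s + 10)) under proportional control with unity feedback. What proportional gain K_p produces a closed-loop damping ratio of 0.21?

K_p = 92.9

Closed-loop characteristic equation: s² + 10s + K_p·6.1 = 0.
So ω_n = √(6.1K_p) and 2ζω_n = 10, giving ζ = 10/(2√(6.1K_p)).
Setting ζ = 0.21: √(6.1K_p) = 10/(2·0.21) = 23.81, so K_p = 566.9/6.1 = 92.9.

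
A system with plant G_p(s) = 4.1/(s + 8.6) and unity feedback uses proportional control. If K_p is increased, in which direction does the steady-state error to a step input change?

decrease

e_ss = 1/(1 + K_p·G_p(0)); a larger K_p raises the denominator, so e_ss decreases.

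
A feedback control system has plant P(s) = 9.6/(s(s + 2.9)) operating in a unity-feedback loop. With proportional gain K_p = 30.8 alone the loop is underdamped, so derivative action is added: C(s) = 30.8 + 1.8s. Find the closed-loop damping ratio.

ζ = 0.587

Forward path: (30.8 + 1.8s)·9.6/(s(s+2.9)). The closed-loop characteristic equation is s² + (2.9 + 9.6·1.8)s + 9.6·30.8 = 0.
That is s² + 20.18s + 295.7 = 0, so ω_n = 17.2 rad/s and ζ = 20.18/(2·17.2) = 0.5868.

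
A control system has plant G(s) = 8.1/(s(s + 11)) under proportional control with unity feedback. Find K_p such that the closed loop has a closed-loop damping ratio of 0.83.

K_p = 5.42

Closed-loop characteristic equation: s² + 11s + K_p·8.1 = 0.
So ω_n = √(8.1K_p) and 2ζω_n = 11, giving ζ = 11/(2√(8.1K_p)).
Setting ζ = 0.83: √(8.1K_p) = 11/(2·0.83) = 6.627, so K_p = 43.91/8.1 = 5.42.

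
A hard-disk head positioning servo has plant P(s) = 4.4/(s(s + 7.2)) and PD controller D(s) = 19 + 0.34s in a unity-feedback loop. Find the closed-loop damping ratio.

ζ = 0.476

Forward path: (19 + 0.34s)·4.4/(s(s+7.2)). The closed-loop characteristic equation is s² + (7.2 + 4.4·0.34)s + 4.4·19 = 0.
That is s² + 8.696s + 83.6 = 0, so ω_n = 9.143 rad/s and ζ = 8.696/(2·9.143) = 0.4755.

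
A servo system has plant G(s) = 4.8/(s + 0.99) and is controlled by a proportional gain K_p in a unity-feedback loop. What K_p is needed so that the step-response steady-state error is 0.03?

Steady-state error for a unit step on this type-0 loop is 1/(1 + K_p·G(0)).
G(0) = 4.848. Require 1/(1 + K_p·4.848) = 0.03, so 1 + 4.848·K_p = 33.33.
K_p = (33.33 − 1)/4.848 = 6.67.

K_p = 6.67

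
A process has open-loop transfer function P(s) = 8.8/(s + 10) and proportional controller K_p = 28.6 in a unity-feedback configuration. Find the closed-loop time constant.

Closed-loop transfer function: T(s) = K_p·P(s)/(1 + K_p·P(s)) = 251.7/(s + 10 + 251.7) = 251.7/(s + 261.7).
Time constant τ = 1/261.7 = 0.00382 s.

τ = 0.00382 s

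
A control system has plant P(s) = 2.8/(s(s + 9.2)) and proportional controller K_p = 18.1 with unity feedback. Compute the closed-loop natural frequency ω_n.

1 + K_p·P(s) = 0 gives s² + 9.2s + 50.68 = 0.
So ω_n² = 50.68 ⇒ ω_n = 7.119 rad/s, and ζ = 9.2/(2ω_n) = 0.646.

ω_n = 7.12 rad/s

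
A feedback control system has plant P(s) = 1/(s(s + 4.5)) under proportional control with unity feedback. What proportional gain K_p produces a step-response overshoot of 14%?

From %OS = 100·exp(−πζ/√(1−ζ²)) = 14%, ζ = −ln(0.14)/√(π²+ln²(0.14)) = 0.5305.
Characteristic equation s² + 4.5s + 1K_p = 0 gives ζ = 4.5/(2√(1K_p)).
Setting ζ = 0.5305: √(1K_p) = 4.5/(2·0.5305) = 4.241, so K_p = 17.99/1 = 18.

K_p = 18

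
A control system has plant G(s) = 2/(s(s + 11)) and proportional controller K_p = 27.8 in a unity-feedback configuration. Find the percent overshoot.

3.23%

The closed-loop denominator s² + 11s + 55.6 gives ω_n = √55.6 = 7.457 and ζ = 11/(2ω_n) = 0.7376.
%OS = 100·exp(−πζ/√(1−ζ²)) = 100·exp(−π·0.7376/√0.4559) = 3.23%.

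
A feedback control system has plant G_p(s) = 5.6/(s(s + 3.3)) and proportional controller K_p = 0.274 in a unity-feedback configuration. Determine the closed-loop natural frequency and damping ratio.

ω_n = 1.24 rad/s, ζ = 1.33

With unity feedback the closed-loop characteristic equation is s² + 3.3s + 0.274·5.6 = s² + 3.3s + 1.534 = 0.
So ω_n² = 1.534 ⇒ ω_n = 1.239 rad/s, and ζ = 3.3/(2ω_n) = 1.33.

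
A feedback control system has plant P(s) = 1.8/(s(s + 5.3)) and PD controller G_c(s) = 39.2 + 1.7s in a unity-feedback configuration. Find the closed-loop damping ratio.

ζ = 0.498

Forward path: (39.2 + 1.7s)·1.8/(s(s+5.3)). The closed-loop characteristic equation is s² + (5.3 + 1.8·1.7)s + 1.8·39.2 = 0.
That is s² + 8.36s + 70.56 = 0, so ω_n = 8.4 rad/s and ζ = 8.36/(2·8.4) = 0.4976.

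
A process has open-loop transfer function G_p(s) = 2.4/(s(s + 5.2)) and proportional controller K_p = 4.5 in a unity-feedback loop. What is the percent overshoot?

Closed-loop characteristic equation: s² + 5.2s + 10.8 = 0, so ω_n = 3.286 rad/s and ζ = 5.2/(2·3.286) = 0.7912.
%OS = 100·exp(−πζ/√(1−ζ²)) = 100·exp(−π·0.7912/√0.3741) = 1.72%.

1.72%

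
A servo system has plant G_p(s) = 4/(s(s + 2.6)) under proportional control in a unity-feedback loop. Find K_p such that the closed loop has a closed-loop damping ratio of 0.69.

K_p = 0.887

Closed-loop characteristic equation: s² + 2.6s + K_p·4 = 0.
So ω_n = √(4K_p) and 2ζω_n = 2.6, giving ζ = 2.6/(2√(4K_p)).
Setting ζ = 0.69: √(4K_p) = 2.6/(2·0.69) = 1.884, so K_p = 3.55/4 = 0.887.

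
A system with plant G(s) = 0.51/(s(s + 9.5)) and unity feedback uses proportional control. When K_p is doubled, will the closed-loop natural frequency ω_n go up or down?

increase

ω_n = √(0.51·K_p), which grows with K_p.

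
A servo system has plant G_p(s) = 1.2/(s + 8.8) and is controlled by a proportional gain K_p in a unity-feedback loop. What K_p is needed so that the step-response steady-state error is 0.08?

K_p = 84.3

The loop is type 0, so e_ss(step) = 1/(1 + K_pos) with K_pos = K_p·G_p(0).
G_p(0) = 0.1364. Require 1/(1 + K_p·0.1364) = 0.08, so 1 + 0.1364·K_p = 12.5.
K_p = (12.5 − 1)/0.1364 = 84.3.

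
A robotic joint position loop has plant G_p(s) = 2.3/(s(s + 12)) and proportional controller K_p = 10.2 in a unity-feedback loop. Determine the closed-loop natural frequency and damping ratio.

ω_n = 4.84 rad/s, ζ = 1.24

The closed-loop denominator is s(s+12) + 10.2·2.3 = s² + 12s + 23.46.
Matching s² + 2ζω_n s + ω_n²: ω_n = √23.46 = 4.844 rad/s and 2ζω_n = 12, so ζ = 12/(2·4.844) = 1.24.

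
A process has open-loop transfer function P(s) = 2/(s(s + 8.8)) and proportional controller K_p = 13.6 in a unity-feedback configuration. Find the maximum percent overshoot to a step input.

0.718%

Closed-loop characteristic equation: s² + 8.8s + 27.2 = 0, so ω_n = 5.215 rad/s and ζ = 8.8/(2·5.215) = 0.8437.
%OS = 100·exp(−πζ/√(1−ζ²)) = 100·exp(−π·0.8437/√0.2882) = 0.718%.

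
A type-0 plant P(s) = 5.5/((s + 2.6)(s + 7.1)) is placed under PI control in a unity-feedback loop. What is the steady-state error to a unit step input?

The PI controller's integrator makes the forward path type 1, so e_ss to a step is zero.

0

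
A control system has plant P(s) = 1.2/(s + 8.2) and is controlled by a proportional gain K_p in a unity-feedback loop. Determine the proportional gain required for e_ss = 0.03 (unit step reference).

For a type-0 loop with proportional control, e_ss = 1/(1 + K_p·P(0)).
P(0) = 0.1463. Require 1/(1 + K_p·0.1463) = 0.03, so 1 + 0.1463·K_p = 33.33.
K_p = (33.33 − 1)/0.1463 = 221.

K_p = 221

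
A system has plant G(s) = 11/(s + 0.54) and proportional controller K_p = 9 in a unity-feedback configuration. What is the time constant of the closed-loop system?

τ = 0.01 s

Closed-loop transfer function: T(s) = K_p·G(s)/(1 + K_p·G(s)) = 99/(s + 0.54 + 99) = 99/(s + 99.54).
Time constant τ = 1/99.54 = 0.01 s.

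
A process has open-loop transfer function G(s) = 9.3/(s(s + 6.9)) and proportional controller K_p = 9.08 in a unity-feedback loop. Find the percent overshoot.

Closed-loop characteristic equation: s² + 6.9s + 84.44 = 0, so ω_n = 9.189 rad/s and ζ = 6.9/(2·9.189) = 0.3754.
%OS = 100·exp(−πζ/√(1−ζ²)) = 100·exp(−π·0.3754/√0.859) = 28%.

28%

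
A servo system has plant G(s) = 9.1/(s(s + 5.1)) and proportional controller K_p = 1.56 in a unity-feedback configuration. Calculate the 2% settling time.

Closed-loop characteristic equation: s² + 5.1s + 14.2 = 0, so ω_n = 3.768 rad/s and ζ = 5.1/(2·3.768) = 0.6768.
2% settling time T_s ≈ 4/(ζω_n) = 4/2.55 = 1.57 s.

T_s ≈ 1.57 s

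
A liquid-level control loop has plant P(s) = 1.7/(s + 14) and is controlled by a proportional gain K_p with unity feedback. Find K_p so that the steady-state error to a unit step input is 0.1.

K_p = 74.1

Steady-state error for a unit step on this type-0 loop is 1/(1 + K_p·P(0)).
P(0) = 0.1214. Require 1/(1 + K_p·0.1214) = 0.1, so 1 + 0.1214·K_p = 10.
K_p = (10 − 1)/0.1214 = 74.1.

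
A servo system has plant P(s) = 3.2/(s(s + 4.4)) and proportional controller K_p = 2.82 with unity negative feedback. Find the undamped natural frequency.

The closed-loop denominator is s(s+4.4) + 2.82·3.2 = s² + 4.4s + 9.024.
Matching s² + 2ζω_n s + ω_n²: ω_n = √9.024 = 3.004 rad/s and 2ζω_n = 4.4, so ζ = 4.4/(2·3.004) = 0.732.

ω_n = 3 rad/s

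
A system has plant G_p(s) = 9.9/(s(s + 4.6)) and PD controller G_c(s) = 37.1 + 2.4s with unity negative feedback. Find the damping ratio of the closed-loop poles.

Forward path: (37.1 + 2.4s)·9.9/(s(s+4.6)). The closed-loop characteristic equation is s² + (4.6 + 9.9·2.4)s + 9.9·37.1 = 0.
That is s² + 28.36s + 367.3 = 0, so ω_n = 19.16 rad/s and ζ = 28.36/(2·19.16) = 0.7399.

ζ = 0.74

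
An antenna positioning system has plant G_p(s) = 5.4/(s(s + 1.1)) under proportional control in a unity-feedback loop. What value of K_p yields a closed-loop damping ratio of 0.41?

K_p = 0.333

Closed-loop characteristic equation: s² + 1.1s + K_p·5.4 = 0.
So ω_n = √(5.4K_p) and 2ζω_n = 1.1, giving ζ = 1.1/(2√(5.4K_p)).
Setting ζ = 0.41: √(5.4K_p) = 1.1/(2·0.41) = 1.341, so K_p = 1.8/5.4 = 0.333.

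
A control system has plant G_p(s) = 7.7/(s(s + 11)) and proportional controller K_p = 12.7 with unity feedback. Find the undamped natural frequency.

ω_n = 9.89 rad/s

With unity feedback the closed-loop characteristic equation is s² + 11s + 12.7·7.7 = s² + 11s + 97.79 = 0.
So ω_n² = 97.79 ⇒ ω_n = 9.889 rad/s, and ζ = 11/(2ω_n) = 0.556.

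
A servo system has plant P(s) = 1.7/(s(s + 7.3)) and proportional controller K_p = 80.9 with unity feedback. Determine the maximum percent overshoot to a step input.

The closed-loop denominator s² + 7.3s + 137.5 gives ω_n = √137.5 = 11.73 and ζ = 7.3/(2ω_n) = 0.3112.
%OS = 100·exp(−πζ/√(1−ζ²)) = 100·exp(−π·0.3112/√0.9031) = 35.7%.

35.7%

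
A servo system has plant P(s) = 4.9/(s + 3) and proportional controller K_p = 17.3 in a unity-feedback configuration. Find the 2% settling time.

T_s ≈ 0.0456 s

Closed-loop transfer function: T(s) = K_p·P(s)/(1 + K_p·P(s)) = 84.77/(s + 3 + 84.77) = 84.77/(s + 87.77).
Time constant τ = 1/87.77 = 0.01139 s, so the 2% settling time is about 4τ = 0.0456 s.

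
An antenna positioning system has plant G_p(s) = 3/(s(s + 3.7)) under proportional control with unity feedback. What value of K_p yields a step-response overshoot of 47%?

From %OS = 100·exp(−πζ/√(1−ζ²)) = 47%, ζ = −ln(0.47)/√(π²+ln²(0.47)) = 0.2337.
Characteristic equation s² + 3.7s + 3K_p = 0 gives ζ = 3.7/(2√(3K_p)).
Setting ζ = 0.2337: √(3K_p) = 3.7/(2·0.2337) = 7.917, so K_p = 62.68/3 = 20.9.

K_p = 20.9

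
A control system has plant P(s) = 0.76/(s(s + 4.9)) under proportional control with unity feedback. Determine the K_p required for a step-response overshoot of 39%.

K_p = 95.8

From %OS = 100·exp(−πζ/√(1−ζ²)) = 39%, ζ = −ln(0.39)/√(π²+ln²(0.39)) = 0.2871.
Characteristic equation s² + 4.9s + 0.76K_p = 0 gives ζ = 4.9/(2√(0.76K_p)).
Setting ζ = 0.2871: √(0.76K_p) = 4.9/(2·0.2871) = 8.533, so K_p = 72.82/0.76 = 95.8.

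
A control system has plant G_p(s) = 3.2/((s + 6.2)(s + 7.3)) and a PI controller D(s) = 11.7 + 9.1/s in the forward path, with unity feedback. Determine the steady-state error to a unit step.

0

The open loop D(s)G_p(s) has a pole at the origin (type 1), so the static position error constant is infinite and e_ss = 1/(1+∞) = 0.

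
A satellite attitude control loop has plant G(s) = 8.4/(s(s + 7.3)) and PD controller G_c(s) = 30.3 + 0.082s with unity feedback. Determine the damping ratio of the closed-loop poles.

Forward path: (30.3 + 0.082s)·8.4/(s(s+7.3)). The closed-loop characteristic equation is s² + (7.3 + 8.4·0.082)s + 8.4·30.3 = 0.
That is s² + 7.989s + 254.5 = 0, so ω_n = 15.95 rad/s and ζ = 7.989/(2·15.95) = 0.2504.

ζ = 0.25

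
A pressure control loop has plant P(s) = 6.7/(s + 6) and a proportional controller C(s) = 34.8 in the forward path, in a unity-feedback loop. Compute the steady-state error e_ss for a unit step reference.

0.0251

The loop is type 0. Static position error constant K_pos = C(0)·P(0) = 34.8·1.117 = 38.86.
Steady-state error to a unit step: e_ss = 1/(1+K_pos) = 1/39.86 = 0.0251.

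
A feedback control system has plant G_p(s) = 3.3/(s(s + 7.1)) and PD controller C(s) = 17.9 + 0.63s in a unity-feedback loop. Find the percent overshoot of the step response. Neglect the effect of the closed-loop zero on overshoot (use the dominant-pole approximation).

Forward path: (17.9 + 0.63s)·3.3/(s(s+7.1)). The closed-loop characteristic equation is s² + (7.1 + 3.3·0.63)s + 3.3·17.9 = 0.
That is s² + 9.179s + 59.07 = 0, so ω_n = 7.686 rad/s and ζ = 9.179/(2·7.686) = 0.5971.
%OS = 100·exp(−πζ/√(1−ζ²)) = 9.64%.

9.64%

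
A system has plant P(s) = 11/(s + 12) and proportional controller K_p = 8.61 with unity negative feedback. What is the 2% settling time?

Closed-loop transfer function: T(s) = K_p·P(s)/(1 + K_p·P(s)) = 94.71/(s + 12 + 94.71) = 94.71/(s + 106.7).
Time constant τ = 1/106.7 = 0.009371 s, so the 2% settling time is about 4τ = 0.0375 s.

T_s ≈ 0.0375 s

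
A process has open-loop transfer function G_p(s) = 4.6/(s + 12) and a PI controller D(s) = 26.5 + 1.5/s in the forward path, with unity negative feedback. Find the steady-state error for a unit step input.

0

The open loop D(s)G_p(s) has a pole at the origin (type 1), so the static position error constant is infinite and e_ss = 1/(1+∞) = 0.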